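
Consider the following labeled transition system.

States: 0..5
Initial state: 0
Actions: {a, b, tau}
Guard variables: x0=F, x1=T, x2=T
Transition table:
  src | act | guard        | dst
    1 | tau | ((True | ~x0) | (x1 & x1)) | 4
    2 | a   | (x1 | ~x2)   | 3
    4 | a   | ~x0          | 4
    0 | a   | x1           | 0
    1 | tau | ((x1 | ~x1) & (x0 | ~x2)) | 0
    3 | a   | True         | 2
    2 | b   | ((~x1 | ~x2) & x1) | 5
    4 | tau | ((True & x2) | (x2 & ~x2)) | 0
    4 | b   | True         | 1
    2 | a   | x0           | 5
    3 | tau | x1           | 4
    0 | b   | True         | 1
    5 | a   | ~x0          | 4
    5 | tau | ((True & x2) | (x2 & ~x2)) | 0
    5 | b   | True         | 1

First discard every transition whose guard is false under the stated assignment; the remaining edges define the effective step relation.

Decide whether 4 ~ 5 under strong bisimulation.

Answer: BISIMILAR

Working:
Bisimulation quotient by refinement:
  π0 = {{0,1,2,3,4,5}}
  π1 = {{0},{1},{2},{3},{4,5}}
stable after 2 split(s): 5 block(s)
[4]={4,5}  [5]={4,5}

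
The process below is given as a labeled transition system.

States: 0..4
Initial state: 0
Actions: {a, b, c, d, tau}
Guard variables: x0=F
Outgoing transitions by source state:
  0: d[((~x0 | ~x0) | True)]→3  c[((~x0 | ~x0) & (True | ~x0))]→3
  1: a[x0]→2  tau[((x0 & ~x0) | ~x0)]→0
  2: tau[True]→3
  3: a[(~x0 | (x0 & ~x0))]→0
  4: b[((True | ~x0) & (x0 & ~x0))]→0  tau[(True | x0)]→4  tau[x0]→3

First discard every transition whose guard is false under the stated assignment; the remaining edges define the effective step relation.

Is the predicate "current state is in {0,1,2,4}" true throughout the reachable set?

Safe = {0,1,2,4}
Reach set: {0,3}
  0: ✓
  3: ✗ unsafe
witness against invariant: d → 3

Answer: INVARIANT VIOLATED at state 3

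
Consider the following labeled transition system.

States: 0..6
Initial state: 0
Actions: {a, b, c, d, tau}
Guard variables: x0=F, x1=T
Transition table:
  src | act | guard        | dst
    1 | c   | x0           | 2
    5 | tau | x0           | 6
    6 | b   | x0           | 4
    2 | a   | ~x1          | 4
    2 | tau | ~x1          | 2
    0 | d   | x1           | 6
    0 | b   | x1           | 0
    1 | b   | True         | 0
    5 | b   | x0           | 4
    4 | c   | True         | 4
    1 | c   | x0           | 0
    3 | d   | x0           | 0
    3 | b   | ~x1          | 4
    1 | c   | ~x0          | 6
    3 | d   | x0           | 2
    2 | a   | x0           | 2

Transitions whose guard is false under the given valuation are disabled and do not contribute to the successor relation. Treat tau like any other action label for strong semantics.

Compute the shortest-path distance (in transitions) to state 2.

Answer: UNREACHABLE

Trace:
Layered search for 2:
  Layer 0: {0}
  Layer 1: {6}
2 never appears.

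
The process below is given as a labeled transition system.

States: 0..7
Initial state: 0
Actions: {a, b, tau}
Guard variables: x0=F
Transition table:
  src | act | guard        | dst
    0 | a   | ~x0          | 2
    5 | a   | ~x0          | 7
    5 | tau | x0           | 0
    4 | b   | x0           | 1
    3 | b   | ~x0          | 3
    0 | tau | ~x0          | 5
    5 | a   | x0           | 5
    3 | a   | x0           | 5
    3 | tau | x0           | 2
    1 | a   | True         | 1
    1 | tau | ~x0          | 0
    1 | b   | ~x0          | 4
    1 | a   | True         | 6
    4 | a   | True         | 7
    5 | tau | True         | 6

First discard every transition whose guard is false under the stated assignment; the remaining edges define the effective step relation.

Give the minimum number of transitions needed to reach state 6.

Answer: 2

Analysis:
Breadth-first toward 6:
  Layer 0: {0}
  Layer 1: {2,5}
  Layer 2: {6,7}
first hit 6 at d=2 via tau·tau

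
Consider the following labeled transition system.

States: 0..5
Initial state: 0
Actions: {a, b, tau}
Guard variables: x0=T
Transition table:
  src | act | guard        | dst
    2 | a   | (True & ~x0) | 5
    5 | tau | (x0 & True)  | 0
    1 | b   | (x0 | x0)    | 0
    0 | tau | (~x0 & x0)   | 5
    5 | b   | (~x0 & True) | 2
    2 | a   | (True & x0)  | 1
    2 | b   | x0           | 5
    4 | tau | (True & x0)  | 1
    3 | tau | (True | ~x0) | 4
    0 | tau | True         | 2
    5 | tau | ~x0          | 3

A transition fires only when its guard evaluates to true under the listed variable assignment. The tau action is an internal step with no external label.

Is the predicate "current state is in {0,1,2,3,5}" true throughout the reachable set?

Inv-set: {0,1,2,3,5}
R = {0,1,2,5}
  0: ok
  1: ok
  2: ok
  5: ok

Answer: INVARIANT HOLDS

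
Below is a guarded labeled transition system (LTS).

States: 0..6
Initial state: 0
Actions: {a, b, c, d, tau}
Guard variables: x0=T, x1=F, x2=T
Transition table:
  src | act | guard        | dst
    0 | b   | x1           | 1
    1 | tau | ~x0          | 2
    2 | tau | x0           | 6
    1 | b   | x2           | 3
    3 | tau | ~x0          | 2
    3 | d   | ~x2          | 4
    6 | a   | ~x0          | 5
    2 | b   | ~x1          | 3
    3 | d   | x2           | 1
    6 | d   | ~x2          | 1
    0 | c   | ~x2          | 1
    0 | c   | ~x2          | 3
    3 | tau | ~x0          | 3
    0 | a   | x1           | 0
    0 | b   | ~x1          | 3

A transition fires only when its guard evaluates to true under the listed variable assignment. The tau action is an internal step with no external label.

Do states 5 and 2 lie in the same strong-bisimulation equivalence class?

Compute ~ classes (split until stable):
  P[0] = {{0,1,2,3,4,5,6}}
  P[1] = {{0,1},{2},{3},{4,5,6}}
4 equivalence class(es) (converged in 2)
[5]={4,5,6}  [2]={2}

Answer: NOT BISIMILAR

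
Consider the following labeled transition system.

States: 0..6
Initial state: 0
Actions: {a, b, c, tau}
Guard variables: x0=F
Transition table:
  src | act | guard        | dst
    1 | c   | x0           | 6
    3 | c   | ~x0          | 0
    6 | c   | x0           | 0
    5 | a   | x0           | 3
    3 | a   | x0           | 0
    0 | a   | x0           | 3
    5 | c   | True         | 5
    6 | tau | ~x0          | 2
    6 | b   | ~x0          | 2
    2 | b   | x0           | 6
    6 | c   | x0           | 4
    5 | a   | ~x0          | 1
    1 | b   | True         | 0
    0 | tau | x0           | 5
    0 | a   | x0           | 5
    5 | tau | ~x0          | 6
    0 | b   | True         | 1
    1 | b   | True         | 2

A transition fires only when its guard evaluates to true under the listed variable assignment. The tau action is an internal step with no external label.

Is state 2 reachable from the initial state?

9 transition(s) survive guard evaluation.
depth 0: {0}
depth 1: {1}  total {0,1}
depth 2: {2}  total {0,1,2}
Reach set: {0,1,2}
Path to 2: b·b

Answer: REACHABLE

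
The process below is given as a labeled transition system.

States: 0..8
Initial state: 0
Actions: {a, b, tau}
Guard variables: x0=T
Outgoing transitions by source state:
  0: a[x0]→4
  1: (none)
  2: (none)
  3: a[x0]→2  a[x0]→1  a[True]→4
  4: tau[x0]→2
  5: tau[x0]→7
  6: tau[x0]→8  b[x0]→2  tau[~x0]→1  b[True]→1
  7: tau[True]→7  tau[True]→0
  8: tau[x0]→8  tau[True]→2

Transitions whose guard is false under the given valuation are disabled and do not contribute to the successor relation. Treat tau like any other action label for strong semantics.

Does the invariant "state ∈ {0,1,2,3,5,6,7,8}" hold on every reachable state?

Safe = {0,1,2,3,5,6,7,8}
Reachable = {0,2,4}
  0: ✓
  2: ✓
  4: ✗ unsafe
counterexample path to 4: a

Answer: INVARIANT VIOLATED at state 4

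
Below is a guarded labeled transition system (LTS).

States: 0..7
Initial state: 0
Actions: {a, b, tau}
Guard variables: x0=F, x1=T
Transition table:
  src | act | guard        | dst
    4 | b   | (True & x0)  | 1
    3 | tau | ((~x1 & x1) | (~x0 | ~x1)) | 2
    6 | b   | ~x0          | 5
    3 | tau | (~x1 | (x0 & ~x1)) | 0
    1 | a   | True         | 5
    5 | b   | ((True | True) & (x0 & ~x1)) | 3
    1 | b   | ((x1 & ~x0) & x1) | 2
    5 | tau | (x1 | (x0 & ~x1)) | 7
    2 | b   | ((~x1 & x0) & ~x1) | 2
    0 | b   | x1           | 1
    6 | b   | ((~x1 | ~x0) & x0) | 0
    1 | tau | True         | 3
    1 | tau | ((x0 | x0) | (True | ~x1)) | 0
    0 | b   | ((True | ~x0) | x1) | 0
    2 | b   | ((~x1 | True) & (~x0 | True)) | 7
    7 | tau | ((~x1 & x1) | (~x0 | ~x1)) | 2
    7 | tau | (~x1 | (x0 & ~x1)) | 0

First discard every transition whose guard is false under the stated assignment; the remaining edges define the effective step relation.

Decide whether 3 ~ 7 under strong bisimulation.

Compute ~ classes (split until stable):
  P[0] = {{0,1,2,3,4,5,6,7}}
  P[1] = {{0,2,6},{1},{3,5,7},{4}}
  P[2] = {{0},{1},{2,6},{3,7},{4},{5}}
  P[3] = {{0},{1},{2},{3,7},{4},{5},{6}}
stable after 4 split(s): 7 block(s)
3∈{3,7}, 7∈{3,7}

Answer: BISIMILAR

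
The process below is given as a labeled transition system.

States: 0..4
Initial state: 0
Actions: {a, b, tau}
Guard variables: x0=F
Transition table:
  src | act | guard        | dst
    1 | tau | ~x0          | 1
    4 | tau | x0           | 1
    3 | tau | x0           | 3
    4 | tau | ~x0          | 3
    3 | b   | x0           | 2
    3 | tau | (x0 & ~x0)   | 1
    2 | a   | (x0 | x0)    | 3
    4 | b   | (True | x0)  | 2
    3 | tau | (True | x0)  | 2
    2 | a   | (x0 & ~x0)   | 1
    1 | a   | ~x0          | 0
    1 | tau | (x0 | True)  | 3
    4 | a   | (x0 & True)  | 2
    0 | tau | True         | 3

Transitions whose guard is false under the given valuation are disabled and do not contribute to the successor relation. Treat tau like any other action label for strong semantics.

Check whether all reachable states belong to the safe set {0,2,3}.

Allowed set {0,2,3}
R = {0,2,3}
  0: ok
  2: ok
  3: ok

Answer: INVARIANT HOLDS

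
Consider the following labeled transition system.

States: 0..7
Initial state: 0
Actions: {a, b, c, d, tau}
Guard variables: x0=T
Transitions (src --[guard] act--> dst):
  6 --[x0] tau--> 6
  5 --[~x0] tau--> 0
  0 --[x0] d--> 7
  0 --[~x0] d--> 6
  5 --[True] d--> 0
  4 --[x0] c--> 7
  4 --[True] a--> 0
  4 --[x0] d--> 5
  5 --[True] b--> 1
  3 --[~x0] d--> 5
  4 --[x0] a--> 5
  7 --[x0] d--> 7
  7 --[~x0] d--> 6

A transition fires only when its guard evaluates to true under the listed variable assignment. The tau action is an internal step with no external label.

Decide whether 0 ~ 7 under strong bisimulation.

Answer: BISIMILAR

Analysis:
Compute ~ classes (split until stable):
  round 0: {{0,1,2,3,4,5,6,7}}
  round 1: {{0,7},{1,2,3},{4},{5},{6}}
Fixed point at round 2; 5 class(es).
class of 0: {0,7}; class of 7: {0,7}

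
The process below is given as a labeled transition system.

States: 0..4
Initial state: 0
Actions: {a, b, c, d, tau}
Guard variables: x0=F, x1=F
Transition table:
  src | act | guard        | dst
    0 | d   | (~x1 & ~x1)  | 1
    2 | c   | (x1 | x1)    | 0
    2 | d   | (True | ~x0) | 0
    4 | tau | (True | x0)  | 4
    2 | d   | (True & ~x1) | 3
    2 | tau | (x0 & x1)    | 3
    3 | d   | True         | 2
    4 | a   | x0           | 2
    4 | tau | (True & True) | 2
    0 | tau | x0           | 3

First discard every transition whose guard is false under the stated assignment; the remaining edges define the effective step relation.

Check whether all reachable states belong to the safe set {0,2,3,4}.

Allowed set {0,2,3,4}
R = {0,1}
  0: ok
  1: VIOLATES
witness against invariant: d → 1

Answer: INVARIANT VIOLATED at state 1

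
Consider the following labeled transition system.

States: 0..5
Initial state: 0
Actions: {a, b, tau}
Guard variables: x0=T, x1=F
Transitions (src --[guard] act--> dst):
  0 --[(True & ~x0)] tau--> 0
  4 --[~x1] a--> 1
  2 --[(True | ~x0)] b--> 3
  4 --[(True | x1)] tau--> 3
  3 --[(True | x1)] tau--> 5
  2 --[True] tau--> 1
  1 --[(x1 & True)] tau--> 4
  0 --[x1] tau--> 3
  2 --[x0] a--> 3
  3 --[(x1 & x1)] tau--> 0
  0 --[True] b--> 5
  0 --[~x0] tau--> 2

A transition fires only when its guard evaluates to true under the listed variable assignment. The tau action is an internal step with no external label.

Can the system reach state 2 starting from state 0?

Guard filter leaves 7 enabled edge(s).
L0 = {0}
L1 = {5}  cumulative {0,5}
Reachable = {0,5}

Answer: UNREACHABLE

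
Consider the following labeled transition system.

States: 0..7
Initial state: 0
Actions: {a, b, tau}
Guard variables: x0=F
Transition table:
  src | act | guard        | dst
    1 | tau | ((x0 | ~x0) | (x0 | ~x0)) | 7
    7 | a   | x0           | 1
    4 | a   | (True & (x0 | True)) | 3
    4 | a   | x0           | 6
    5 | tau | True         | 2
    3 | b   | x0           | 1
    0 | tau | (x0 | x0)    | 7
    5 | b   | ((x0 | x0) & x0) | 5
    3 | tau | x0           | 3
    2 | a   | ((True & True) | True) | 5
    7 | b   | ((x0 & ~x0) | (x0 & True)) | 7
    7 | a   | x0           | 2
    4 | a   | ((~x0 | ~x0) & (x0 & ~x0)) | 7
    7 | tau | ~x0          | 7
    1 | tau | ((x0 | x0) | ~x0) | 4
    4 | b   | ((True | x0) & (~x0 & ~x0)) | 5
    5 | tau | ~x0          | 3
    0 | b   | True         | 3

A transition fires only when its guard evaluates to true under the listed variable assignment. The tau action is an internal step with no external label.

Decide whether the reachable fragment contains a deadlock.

R = {0,3}
  0: b→3  [1 out]
  3: ∅  [deadlock]
witness 3: b

Answer: DEADLOCK at state 3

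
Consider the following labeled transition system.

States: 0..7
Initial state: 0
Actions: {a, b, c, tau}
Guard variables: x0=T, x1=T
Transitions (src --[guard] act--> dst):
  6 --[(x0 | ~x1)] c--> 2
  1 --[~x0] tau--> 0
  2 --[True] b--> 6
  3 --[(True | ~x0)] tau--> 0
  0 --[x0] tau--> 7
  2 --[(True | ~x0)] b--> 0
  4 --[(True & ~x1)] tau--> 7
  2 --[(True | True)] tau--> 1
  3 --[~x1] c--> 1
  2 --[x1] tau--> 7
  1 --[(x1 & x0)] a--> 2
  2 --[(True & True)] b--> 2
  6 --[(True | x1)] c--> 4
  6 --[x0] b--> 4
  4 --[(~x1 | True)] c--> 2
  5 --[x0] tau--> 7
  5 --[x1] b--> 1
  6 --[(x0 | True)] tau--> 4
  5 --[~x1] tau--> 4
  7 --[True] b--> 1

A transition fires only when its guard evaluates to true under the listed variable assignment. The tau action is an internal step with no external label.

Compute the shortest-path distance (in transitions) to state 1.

Answer: 2

Trace:
Breadth-first toward 1:
  depth 0: {0}
  depth 1: {7}
  depth 2: {1}
depth(1)=2, e.g. tau·b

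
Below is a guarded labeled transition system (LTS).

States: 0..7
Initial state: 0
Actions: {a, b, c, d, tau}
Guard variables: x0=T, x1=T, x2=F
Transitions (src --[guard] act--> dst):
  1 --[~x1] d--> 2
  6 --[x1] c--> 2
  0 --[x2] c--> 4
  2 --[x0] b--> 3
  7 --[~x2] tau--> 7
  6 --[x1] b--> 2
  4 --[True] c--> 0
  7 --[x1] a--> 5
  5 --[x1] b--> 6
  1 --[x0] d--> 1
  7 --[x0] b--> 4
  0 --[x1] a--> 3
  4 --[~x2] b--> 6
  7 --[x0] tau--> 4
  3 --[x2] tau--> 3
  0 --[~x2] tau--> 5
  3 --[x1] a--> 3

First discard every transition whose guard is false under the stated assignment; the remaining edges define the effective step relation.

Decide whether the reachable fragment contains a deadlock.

Answer: DEADLOCK-FREE

Analysis:
R = {0,2,3,5,6}
  0: a→3  tau→5  [2 out]
  2: b→3  [1 out]
  3: a→3  [1 out]
  5: b→6  [1 out]
  6: b→2  c→2  [2 out]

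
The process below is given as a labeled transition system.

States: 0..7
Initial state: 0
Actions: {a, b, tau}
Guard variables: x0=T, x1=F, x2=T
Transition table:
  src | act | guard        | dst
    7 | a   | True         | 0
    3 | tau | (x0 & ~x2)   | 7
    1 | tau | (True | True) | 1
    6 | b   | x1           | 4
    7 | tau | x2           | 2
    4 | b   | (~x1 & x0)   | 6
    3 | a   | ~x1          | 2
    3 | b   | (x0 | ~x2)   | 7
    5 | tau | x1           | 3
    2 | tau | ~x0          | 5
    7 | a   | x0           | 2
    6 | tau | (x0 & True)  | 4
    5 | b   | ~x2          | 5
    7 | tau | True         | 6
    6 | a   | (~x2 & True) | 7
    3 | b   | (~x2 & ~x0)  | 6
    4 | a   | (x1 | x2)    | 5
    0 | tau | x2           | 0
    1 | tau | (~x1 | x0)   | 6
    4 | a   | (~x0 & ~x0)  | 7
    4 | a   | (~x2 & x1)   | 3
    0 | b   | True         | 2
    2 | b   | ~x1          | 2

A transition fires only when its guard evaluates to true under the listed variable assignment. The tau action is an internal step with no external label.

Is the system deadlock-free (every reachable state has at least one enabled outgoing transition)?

Reachable = {0,2}
  0: b→2  tau→0  [deg 2]
  2: b→2  [deg 1]

Answer: DEADLOCK-FREE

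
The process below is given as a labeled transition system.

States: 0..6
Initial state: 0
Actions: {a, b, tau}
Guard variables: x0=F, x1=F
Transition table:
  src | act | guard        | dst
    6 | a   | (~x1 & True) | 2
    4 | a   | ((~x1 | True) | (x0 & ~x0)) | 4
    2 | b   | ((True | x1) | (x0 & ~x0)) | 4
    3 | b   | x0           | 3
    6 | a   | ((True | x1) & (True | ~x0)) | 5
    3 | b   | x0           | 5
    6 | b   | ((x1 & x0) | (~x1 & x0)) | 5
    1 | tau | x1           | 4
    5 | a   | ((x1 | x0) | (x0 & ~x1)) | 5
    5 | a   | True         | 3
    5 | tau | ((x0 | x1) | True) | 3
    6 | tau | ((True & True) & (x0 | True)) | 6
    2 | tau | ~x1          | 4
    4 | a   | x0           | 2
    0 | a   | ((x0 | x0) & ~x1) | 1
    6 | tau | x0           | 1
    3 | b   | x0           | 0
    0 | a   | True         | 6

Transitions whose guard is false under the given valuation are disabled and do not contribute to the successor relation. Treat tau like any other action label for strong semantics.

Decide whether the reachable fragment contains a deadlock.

Answer: DEADLOCK at state 3

Trace:
Reachable = {0,2,3,4,5,6}
  0: a→6  [1 out]
  2: b→4  tau→4  [2 out]
  3: ∅  [STUCK]
  4: a→4  [1 out]
  5: a→3  tau→3  [2 out]
  6: a→2  a→5  tau→6  [3 out]
Path to 3: a·a·a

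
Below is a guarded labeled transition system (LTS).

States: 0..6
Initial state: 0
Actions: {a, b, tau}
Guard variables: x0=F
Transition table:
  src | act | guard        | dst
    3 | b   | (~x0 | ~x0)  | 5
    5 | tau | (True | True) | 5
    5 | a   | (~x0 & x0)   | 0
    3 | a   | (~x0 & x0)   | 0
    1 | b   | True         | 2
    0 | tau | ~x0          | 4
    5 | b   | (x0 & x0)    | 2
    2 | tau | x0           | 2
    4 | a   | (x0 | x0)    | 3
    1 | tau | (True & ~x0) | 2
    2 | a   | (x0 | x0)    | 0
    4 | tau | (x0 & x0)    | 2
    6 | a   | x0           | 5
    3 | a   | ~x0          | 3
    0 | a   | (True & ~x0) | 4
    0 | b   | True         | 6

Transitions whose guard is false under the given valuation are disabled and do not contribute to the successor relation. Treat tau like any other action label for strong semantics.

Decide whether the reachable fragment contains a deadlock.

Answer: DEADLOCK at state 4

Trace:
Reachable = {0,4,6}
  0: a→4  b→6  tau→4  [3 out]
  4: ∅  [deadlock]
  6: ∅  [deadlock]
trace reaching 4: tau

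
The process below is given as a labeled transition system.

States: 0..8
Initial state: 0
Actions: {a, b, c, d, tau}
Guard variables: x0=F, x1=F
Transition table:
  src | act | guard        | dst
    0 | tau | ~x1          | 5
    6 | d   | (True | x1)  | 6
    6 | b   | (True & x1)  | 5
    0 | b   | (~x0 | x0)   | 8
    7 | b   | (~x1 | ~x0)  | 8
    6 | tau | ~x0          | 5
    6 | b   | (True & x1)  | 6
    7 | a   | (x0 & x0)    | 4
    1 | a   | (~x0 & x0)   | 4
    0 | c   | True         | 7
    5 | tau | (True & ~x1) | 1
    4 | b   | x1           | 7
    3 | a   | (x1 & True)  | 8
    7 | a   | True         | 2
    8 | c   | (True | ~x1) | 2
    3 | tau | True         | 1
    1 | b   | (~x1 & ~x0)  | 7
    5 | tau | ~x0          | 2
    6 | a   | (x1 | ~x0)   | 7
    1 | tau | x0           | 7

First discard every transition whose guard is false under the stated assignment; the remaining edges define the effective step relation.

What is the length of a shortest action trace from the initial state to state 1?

Answer: 2

Working:
Layered search for 1:
  L0 = {0}
  L1 = {5,7,8}
  L2 = {1,2}
first hit 1 at d=2 via tau·tau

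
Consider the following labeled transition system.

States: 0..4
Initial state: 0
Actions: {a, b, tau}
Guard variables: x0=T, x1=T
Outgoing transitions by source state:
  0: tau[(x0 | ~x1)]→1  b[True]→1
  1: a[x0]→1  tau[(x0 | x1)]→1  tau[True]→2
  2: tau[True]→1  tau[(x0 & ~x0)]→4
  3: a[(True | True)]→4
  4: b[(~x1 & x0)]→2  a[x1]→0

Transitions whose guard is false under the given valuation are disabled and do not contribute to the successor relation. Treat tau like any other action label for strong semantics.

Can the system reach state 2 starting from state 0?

Guard filter leaves 8 enabled edge(s).
L0 = {0}
L1 = {1}  cumulative {0,1}
L2 = {2}  cumulative {0,1,2}
Reachable = {0,1,2}
trace reaching 2: tau·tau

Answer: REACHABLE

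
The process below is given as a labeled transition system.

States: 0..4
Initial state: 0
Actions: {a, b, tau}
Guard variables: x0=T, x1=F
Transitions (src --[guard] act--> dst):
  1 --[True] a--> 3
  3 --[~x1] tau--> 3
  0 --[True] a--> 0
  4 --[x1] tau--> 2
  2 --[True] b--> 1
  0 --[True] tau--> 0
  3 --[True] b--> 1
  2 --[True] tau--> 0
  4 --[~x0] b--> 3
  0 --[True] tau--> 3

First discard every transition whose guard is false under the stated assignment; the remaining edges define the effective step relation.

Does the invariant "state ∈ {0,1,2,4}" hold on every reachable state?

Safe = {0,1,2,4}
Reach set: {0,1,3}
  0: ok
  1: ok
  3: VIOLATES
witness against invariant: tau → 3

Answer: INVARIANT VIOLATED at state 3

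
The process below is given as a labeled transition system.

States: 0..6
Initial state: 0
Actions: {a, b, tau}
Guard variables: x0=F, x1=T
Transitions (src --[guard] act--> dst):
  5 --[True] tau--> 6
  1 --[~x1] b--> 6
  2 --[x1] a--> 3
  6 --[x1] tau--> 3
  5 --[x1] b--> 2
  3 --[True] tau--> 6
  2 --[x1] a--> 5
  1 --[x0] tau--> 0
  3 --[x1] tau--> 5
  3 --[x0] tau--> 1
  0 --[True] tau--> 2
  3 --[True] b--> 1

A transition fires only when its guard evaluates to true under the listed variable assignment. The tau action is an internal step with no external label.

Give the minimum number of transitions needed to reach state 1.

Layered search for 1:
  depth 0: {0}
  depth 1: {2}
  depth 2: {3,5}
  depth 3: {1,6}
1 enters at depth 3; path tau·a·b

Answer: 3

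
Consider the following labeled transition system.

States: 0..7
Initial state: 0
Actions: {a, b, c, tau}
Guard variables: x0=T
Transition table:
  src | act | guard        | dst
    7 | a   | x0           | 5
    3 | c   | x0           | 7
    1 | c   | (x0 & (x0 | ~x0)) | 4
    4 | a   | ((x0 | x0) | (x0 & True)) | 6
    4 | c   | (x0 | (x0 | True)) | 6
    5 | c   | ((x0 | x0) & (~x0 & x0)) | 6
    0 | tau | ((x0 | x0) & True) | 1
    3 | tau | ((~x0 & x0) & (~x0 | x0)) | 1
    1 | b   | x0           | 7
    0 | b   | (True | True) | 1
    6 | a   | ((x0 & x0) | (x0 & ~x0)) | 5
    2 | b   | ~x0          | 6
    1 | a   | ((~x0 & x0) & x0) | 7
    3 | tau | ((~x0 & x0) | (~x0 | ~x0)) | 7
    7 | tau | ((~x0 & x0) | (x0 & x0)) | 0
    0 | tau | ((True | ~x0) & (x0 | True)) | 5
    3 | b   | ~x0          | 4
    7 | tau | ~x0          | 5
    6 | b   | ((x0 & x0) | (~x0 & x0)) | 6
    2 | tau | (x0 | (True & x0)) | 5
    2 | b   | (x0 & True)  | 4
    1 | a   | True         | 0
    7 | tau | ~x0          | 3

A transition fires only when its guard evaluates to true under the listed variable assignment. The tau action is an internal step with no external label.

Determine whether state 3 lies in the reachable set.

After dropping false guards: 15 live edges.
Layer 0: {0}
Layer 1: {1,5}  now seen {0,1,5}
Layer 2: {4,7}  now seen {0,1,4,5,7}
Layer 3: {6}  now seen {0,1,4,5,6,7}
Reach set: {0,1,4,5,6,7}

Answer: UNREACHABLE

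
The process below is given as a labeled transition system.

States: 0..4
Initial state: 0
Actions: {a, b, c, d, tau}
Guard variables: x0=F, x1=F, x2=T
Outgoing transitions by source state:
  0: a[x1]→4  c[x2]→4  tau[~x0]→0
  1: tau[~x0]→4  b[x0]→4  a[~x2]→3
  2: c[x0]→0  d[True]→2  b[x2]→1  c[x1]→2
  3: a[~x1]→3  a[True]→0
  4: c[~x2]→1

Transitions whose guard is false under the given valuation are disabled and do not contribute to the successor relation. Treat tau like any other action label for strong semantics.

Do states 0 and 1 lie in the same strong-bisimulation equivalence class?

Answer: NOT BISIMILAR

Analysis:
Bisimulation quotient by refinement:
  P[0] = {{0,1,2,3,4}}
  P[1] = {{0},{1},{2},{3},{4}}
stable after 2 split(s): 5 block(s)
[0]={0}  [1]={1}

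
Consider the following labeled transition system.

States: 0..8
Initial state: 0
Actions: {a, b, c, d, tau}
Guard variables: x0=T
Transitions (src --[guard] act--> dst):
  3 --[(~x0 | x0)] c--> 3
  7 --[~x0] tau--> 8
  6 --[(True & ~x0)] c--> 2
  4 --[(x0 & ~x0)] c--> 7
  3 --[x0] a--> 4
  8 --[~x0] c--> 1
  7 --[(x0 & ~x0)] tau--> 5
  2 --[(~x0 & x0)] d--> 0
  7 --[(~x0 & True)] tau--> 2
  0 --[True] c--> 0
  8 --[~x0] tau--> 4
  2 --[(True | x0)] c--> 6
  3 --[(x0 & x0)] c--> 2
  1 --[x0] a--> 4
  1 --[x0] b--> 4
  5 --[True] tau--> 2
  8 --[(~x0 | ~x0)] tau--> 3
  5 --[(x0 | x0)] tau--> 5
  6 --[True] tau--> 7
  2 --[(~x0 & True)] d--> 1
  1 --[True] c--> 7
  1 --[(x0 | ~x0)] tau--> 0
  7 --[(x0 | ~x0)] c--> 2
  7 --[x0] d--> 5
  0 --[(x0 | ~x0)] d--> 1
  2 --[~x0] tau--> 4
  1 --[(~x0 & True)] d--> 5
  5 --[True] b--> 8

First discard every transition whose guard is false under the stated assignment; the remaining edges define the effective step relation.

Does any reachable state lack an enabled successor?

Reach set: {0,1,2,4,5,6,7,8}
  0: c→0  d→1  [2 out]
  1: a→4  b→4  c→7  tau→0  [4 out]
  2: c→6  [1 out]
  4: ∅  [STUCK]
  5: b→8  tau→2  tau→5  [3 out]
  6: tau→7  [1 out]
  7: c→2  d→5  [2 out]
  8: ∅  [STUCK]
trace reaching 4: d·a

Answer: DEADLOCK at state 4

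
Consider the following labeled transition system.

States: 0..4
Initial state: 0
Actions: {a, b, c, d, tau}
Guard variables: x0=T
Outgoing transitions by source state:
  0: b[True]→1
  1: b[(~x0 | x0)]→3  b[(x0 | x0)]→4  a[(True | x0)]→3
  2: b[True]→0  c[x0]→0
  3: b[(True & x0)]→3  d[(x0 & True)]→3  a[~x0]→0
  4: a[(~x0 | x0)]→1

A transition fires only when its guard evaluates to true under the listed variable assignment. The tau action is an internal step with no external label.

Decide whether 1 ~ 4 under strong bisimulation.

Refine partition for ~:
  P[0] = {{0,1,2,3,4}}
  P[1] = {{0},{1},{2},{3},{4}}
Fixed point at round 2; 5 class(es).
1∈{1}, 4∈{4}

Answer: NOT BISIMILAR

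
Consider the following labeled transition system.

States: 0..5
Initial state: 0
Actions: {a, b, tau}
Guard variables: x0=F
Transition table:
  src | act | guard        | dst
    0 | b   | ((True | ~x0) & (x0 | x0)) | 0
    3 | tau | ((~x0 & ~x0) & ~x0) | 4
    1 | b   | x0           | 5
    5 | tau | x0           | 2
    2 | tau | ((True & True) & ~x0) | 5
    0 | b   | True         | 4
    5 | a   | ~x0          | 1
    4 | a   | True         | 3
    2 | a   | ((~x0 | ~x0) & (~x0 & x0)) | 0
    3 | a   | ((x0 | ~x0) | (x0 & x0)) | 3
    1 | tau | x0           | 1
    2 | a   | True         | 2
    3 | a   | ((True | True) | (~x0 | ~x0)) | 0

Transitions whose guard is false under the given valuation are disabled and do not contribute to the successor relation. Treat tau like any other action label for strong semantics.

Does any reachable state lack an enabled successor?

Reachable = {0,3,4}
  0: b→4  [1 out]
  3: a→0  a→3  tau→4  [3 out]
  4: a→3  [1 out]

Answer: DEADLOCK-FREE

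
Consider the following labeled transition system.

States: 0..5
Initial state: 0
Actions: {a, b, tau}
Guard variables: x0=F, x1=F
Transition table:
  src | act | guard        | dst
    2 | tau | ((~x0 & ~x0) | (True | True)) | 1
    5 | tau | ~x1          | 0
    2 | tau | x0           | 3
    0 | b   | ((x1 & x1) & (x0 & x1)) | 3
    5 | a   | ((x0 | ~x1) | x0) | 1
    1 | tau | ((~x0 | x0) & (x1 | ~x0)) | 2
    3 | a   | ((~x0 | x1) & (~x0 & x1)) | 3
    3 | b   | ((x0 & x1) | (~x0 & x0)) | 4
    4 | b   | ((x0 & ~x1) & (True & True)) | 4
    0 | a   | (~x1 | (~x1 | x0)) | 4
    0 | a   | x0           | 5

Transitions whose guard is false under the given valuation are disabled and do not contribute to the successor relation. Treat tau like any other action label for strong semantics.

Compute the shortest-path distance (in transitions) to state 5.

Answer: UNREACHABLE

Working:
Breadth-first toward 5:
  L0 = {0}
  L1 = {4}
5 never appears.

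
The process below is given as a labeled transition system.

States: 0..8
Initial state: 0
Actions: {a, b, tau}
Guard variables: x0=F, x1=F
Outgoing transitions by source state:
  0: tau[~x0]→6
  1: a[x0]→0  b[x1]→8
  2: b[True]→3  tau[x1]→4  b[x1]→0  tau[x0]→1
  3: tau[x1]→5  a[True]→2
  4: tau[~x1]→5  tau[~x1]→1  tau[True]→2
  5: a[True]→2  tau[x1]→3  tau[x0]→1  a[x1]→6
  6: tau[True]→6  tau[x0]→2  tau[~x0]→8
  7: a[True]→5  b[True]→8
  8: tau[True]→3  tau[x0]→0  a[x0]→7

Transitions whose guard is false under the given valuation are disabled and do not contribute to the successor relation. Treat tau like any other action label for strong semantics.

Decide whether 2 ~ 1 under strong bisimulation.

Answer: NOT BISIMILAR

Working:
Refine partition for ~:
  P[0] = {{0,1,2,3,4,5,6,7,8}}
  P[1] = {{0,4,6,8},{1},{2},{3,5},{7}}
  P[2] = {{0,6},{1},{2},{3,5},{4},{7},{8}}
  P[3] = {{0},{1},{2},{3,5},{4},{6},{7},{8}}
8 equivalence class(es) (converged in 4)
[2]={2}  [1]={1}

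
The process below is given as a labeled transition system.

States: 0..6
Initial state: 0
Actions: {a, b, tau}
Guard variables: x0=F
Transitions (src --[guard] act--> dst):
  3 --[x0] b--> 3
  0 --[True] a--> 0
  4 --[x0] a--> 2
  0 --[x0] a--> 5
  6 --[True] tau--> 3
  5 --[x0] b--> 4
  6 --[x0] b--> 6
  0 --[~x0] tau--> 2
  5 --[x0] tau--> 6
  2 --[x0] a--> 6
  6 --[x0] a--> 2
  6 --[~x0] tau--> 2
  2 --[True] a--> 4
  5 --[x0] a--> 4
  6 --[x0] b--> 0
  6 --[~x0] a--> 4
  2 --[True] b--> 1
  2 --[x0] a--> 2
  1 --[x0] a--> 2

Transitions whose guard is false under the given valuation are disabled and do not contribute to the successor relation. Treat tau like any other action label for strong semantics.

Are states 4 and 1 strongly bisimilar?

Answer: BISIMILAR

Analysis:
Compute ~ classes (split until stable):
  P[0] = {{0,1,2,3,4,5,6}}
  P[1] = {{0,6},{1,3,4,5},{2}}
  P[2] = {{0},{1,3,4,5},{2},{6}}
stable after 3 split(s): 4 block(s)
class of 4: {1,3,4,5}; class of 1: {1,3,4,5}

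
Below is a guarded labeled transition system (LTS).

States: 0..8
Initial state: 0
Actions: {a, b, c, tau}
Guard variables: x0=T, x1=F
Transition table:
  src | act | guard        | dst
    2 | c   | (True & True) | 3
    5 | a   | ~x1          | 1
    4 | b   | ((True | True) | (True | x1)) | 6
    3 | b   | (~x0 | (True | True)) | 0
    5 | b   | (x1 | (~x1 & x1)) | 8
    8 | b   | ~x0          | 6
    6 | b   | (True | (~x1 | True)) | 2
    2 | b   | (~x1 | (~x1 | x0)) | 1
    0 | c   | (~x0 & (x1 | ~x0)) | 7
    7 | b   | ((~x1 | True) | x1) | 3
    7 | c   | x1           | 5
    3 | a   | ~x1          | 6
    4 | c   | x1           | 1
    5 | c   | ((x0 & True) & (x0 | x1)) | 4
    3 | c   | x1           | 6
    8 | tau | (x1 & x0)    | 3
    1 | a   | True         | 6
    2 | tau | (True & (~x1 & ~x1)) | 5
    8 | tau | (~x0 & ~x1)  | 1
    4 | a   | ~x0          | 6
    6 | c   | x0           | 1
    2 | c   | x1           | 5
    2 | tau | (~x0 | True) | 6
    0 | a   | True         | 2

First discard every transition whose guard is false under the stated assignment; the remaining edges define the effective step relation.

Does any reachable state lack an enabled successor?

Reach set: {0,1,2,3,4,5,6}
  0: a→2  [deg 1]
  1: a→6  [deg 1]
  2: b→1  c→3  tau→5  tau→6  [deg 4]
  3: a→6  b→0  [deg 2]
  4: b→6  [deg 1]
  5: a→1  c→4  [deg 2]
  6: b→2  c→1  [deg 2]

Answer: DEADLOCK-FREE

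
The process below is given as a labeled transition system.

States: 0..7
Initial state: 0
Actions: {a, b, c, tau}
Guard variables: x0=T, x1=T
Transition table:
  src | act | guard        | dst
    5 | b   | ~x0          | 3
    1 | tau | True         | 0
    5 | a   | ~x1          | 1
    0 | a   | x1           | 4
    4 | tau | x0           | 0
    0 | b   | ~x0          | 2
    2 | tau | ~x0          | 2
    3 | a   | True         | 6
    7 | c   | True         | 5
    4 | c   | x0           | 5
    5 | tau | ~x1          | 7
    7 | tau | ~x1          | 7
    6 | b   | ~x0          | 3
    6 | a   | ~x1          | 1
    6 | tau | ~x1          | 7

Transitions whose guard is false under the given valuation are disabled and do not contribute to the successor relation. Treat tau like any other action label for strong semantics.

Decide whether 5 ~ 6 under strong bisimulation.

Bisimulation quotient by refinement:
  π0 = {{0,1,2,3,4,5,6,7}}
  π1 = {{0,3},{1},{2,5,6},{4},{7}}
  π2 = {{0},{1},{2,5,6},{3},{4},{7}}
stable after 3 split(s): 6 block(s)
[5]={2,5,6}  [6]={2,5,6}

Answer: BISIMILAR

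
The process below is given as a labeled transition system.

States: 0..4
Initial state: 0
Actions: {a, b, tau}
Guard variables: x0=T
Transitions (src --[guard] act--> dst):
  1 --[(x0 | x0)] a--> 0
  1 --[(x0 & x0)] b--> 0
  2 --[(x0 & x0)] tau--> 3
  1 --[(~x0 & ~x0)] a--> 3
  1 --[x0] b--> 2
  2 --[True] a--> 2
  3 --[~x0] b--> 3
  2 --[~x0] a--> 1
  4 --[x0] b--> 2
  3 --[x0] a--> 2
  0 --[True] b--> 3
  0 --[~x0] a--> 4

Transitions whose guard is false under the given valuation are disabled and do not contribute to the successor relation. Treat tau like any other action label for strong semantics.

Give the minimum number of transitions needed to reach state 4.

Breadth-first toward 4:
  depth 0: {0}
  depth 1: {3}
  depth 2: {2}
4 never appears.

Answer: UNREACHABLE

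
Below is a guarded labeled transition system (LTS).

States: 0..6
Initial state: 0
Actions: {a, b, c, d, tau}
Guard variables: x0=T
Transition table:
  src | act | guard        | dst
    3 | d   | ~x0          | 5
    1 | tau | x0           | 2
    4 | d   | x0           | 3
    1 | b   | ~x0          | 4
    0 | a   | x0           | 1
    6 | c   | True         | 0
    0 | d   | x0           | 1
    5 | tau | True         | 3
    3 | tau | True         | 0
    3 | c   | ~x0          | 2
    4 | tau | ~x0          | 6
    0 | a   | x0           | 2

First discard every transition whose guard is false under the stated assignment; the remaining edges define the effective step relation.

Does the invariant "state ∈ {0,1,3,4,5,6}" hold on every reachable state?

Answer: INVARIANT VIOLATED at state 2

Working:
Inv-set: {0,1,3,4,5,6}
R = {0,1,2}
  0: ok
  1: ok
  2: VIOLATES
witness against invariant: a → 2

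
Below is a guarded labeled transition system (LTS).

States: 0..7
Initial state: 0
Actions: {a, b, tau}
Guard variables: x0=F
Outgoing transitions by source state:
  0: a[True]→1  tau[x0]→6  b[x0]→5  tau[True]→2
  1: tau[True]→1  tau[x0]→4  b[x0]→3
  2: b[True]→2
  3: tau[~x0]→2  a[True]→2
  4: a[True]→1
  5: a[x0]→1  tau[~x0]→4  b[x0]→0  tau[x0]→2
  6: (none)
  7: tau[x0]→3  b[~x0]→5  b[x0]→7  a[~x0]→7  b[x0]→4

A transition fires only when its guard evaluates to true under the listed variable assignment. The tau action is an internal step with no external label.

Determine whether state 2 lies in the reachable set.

Answer: REACHABLE

Working:
Guard filter leaves 10 enabled edge(s).
Layer 0: {0}
Layer 1: {1,2}  cumulative {0,1,2}
Reachable = {0,1,2}
witness 2: tau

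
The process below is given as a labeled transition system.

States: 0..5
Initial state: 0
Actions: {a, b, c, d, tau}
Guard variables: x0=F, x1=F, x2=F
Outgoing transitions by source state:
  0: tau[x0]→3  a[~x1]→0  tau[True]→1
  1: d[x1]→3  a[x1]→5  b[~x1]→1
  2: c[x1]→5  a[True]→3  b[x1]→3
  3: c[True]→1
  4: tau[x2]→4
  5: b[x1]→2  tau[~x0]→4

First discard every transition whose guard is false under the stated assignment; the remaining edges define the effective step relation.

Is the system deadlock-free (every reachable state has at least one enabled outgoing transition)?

Reach set: {0,1}
  0: a→0  tau→1  [2 out]
  1: b→1  [1 out]

Answer: DEADLOCK-FREE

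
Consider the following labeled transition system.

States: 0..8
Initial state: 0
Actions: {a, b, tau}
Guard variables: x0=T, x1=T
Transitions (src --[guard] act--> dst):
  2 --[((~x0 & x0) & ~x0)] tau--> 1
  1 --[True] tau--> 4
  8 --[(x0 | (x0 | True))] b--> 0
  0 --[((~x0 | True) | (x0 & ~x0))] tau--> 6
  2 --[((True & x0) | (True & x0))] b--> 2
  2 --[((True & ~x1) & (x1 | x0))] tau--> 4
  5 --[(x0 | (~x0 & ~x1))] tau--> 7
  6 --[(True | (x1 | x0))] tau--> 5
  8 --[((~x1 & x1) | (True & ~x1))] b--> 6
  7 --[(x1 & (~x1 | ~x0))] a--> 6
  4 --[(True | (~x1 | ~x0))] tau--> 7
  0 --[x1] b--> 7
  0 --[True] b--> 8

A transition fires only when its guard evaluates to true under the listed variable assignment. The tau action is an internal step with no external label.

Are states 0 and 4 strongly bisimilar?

Refine partition for ~:
  π0 = {{0,1,2,3,4,5,6,7,8}}
  π1 = {{0},{1,4,5,6},{2,8},{3,7}}
  π2 = {{0},{1,6},{2},{3,7},{4,5},{8}}
Fixed point at round 3; 6 class(es).
0∈{0}, 4∈{4,5}

Answer: NOT BISIMILAR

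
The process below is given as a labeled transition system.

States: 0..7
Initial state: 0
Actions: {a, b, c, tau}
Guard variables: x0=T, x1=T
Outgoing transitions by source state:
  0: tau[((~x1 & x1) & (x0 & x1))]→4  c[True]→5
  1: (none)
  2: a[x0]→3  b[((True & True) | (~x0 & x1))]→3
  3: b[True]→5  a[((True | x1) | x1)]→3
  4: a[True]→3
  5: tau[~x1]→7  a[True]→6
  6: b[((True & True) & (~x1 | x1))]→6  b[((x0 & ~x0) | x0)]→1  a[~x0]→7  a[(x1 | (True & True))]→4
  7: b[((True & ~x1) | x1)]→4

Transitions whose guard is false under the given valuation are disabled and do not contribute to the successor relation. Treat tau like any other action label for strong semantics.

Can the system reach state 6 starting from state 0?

11 transition(s) survive guard evaluation.
depth 0: {0}
depth 1: {5}  total {0,5}
depth 2: {6}  total {0,5,6}
depth 3: {1,4}  total {0,1,4,5,6}
depth 4: {3}  total {0,1,3,4,5,6}
Reach set: {0,1,3,4,5,6}
witness 6: c·a

Answer: REACHABLE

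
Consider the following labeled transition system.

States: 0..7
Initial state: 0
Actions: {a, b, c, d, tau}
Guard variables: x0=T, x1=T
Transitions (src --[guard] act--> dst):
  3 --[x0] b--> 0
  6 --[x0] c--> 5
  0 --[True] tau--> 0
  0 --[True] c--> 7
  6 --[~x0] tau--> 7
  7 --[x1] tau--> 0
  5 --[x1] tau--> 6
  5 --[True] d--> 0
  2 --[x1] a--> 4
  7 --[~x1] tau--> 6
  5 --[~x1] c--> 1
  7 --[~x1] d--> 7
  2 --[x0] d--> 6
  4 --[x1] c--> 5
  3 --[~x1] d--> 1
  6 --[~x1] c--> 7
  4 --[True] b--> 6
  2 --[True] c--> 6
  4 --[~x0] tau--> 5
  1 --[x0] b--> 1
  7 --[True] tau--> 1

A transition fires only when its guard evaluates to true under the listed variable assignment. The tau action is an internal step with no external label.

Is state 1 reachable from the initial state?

14 transition(s) survive guard evaluation.
Layer 0: {0}
Layer 1: {7}  now seen {0,7}
Layer 2: {1}  now seen {0,1,7}
Reachable = {0,1,7}
Path to 1: c·tau

Answer: REACHABLE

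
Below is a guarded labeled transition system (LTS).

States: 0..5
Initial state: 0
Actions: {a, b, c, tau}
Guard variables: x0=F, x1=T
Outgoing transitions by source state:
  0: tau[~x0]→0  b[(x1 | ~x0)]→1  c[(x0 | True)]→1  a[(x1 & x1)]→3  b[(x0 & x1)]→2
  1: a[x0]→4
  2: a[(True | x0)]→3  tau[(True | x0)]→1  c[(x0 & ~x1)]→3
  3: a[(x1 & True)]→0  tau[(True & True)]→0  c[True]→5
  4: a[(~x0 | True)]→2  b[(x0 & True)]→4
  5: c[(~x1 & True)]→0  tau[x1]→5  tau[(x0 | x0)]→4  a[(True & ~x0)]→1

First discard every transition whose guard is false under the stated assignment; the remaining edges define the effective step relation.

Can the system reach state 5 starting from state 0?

Answer: REACHABLE

Working:
After dropping false guards: 12 live edges.
depth 0: {0}
depth 1: {1,3}  cumulative {0,1,3}
depth 2: {5}  cumulative {0,1,3,5}
Reachable = {0,1,3,5}
witness 5: a·c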